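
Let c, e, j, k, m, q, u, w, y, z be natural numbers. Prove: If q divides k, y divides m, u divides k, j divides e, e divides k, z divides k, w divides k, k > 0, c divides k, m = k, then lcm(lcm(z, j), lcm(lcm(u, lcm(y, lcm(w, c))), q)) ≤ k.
j divides e and e divides k, therefore j divides k. From z divides k, lcm(z, j) divides k. m = k and y divides m, hence y divides k. From w divides k and c divides k, lcm(w, c) divides k. y divides k, so lcm(y, lcm(w, c)) divides k. u divides k, so lcm(u, lcm(y, lcm(w, c))) divides k. Since q divides k, lcm(lcm(u, lcm(y, lcm(w, c))), q) divides k. Since lcm(z, j) divides k, lcm(lcm(z, j), lcm(lcm(u, lcm(y, lcm(w, c))), q)) divides k. k > 0, so lcm(lcm(z, j), lcm(lcm(u, lcm(y, lcm(w, c))), q)) ≤ k.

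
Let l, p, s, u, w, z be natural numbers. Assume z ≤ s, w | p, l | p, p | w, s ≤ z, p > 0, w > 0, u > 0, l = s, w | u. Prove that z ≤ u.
s ≤ z and z ≤ s, therefore s = z. l = s, so l = z. p | w and w > 0, hence p ≤ w. w | p and p > 0, therefore w ≤ p. p ≤ w, so p = w. l | p, so l | w. From w | u, l | u. u > 0, so l ≤ u. Since l = z, z ≤ u.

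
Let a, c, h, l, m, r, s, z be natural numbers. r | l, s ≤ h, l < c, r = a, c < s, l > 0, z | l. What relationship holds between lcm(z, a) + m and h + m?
lcm(z, a) + m < h + m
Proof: From r = a and r | l, a | l. z | l, so lcm(z, a) | l. From l > 0, lcm(z, a) ≤ l. c < s and s ≤ h, thus c < h. Since l < c, l < h. lcm(z, a) ≤ l, so lcm(z, a) < h. Then lcm(z, a) + m < h + m.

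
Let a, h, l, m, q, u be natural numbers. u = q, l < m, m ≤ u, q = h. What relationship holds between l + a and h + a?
l + a < h + a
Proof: Since u = q and q = h, u = h. l < m and m ≤ u, so l < u. Since u = h, l < h. Then l + a < h + a.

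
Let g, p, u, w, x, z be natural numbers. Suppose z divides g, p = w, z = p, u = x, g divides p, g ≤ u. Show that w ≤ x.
From z = p and z divides g, p divides g. Since g divides p, g = p. Since p = w, g = w. Since g ≤ u, w ≤ u. u = x, so w ≤ x.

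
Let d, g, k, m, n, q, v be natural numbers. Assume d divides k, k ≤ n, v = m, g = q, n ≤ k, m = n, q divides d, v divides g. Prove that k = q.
n ≤ k and k ≤ n, thus n = k. Since v = m and m = n, v = n. From g = q and v divides g, v divides q. v = n, so n divides q. Because n = k, k divides q. q divides d and d divides k, thus q divides k. Since k divides q, k = q.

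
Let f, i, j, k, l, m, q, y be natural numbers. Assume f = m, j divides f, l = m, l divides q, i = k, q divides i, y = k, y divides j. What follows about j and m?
j = m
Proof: Because f = m and j divides f, j divides m. l = m and l divides q, so m divides q. Because i = k and q divides i, q divides k. Since m divides q, m divides k. y = k and y divides j, thus k divides j. m divides k, so m divides j. j divides m, so j = m.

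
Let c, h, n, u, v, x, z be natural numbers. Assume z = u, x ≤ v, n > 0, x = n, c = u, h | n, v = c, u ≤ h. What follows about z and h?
z = h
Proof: Because h | n and n > 0, h ≤ n. v = c and c = u, so v = u. x = n and x ≤ v, therefore n ≤ v. Since v = u, n ≤ u. From h ≤ n, h ≤ u. Since u ≤ h, u = h. z = u, so z = h.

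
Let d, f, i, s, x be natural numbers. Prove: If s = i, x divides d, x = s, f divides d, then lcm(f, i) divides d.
x = s and s = i, so x = i. Since x divides d, i divides d. Since f divides d, lcm(f, i) divides d.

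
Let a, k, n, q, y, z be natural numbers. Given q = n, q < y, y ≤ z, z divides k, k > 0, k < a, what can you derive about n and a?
n < a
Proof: q < y and y ≤ z, so q < z. z divides k and k > 0, thus z ≤ k. From k < a, z < a. q < z, so q < a. Since q = n, n < a.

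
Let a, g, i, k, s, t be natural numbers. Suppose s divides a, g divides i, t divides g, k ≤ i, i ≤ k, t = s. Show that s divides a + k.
i ≤ k and k ≤ i, therefore i = k. From g divides i, g divides k. From t divides g, t divides k. t = s, so s divides k. Since s divides a, s divides a + k.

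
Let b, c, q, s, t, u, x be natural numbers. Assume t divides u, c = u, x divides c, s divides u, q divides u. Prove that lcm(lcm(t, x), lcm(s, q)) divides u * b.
c = u and x divides c, hence x divides u. t divides u, so lcm(t, x) divides u. From s divides u and q divides u, lcm(s, q) divides u. Since lcm(t, x) divides u, lcm(lcm(t, x), lcm(s, q)) divides u. Then lcm(lcm(t, x), lcm(s, q)) divides u * b.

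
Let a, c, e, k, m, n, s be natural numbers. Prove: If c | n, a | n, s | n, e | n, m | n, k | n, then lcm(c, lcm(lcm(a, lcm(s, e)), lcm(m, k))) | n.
From s | n and e | n, lcm(s, e) | n. Since a | n, lcm(a, lcm(s, e)) | n. Since m | n and k | n, lcm(m, k) | n. From lcm(a, lcm(s, e)) | n, lcm(lcm(a, lcm(s, e)), lcm(m, k)) | n. Since c | n, lcm(c, lcm(lcm(a, lcm(s, e)), lcm(m, k))) | n.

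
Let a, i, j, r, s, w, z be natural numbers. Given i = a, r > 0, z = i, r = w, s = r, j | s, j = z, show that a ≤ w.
Because j = z and z = i, j = i. i = a, so j = a. Since s = r and j | s, j | r. j = a, so a | r. Since r > 0, a ≤ r. Since r = w, a ≤ w.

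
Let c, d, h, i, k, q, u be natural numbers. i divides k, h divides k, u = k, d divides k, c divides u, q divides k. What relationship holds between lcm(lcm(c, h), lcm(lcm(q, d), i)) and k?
lcm(lcm(c, h), lcm(lcm(q, d), i)) divides k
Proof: Since u = k and c divides u, c divides k. Since h divides k, lcm(c, h) divides k. q divides k and d divides k, therefore lcm(q, d) divides k. Since i divides k, lcm(lcm(q, d), i) divides k. lcm(c, h) divides k, so lcm(lcm(c, h), lcm(lcm(q, d), i)) divides k.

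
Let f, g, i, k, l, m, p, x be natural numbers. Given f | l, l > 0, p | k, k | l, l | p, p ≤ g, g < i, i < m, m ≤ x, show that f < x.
Since f | l and l > 0, f ≤ l. p | k and k | l, hence p | l. l | p, so p = l. Because p ≤ g and g < i, p < i. p = l, so l < i. i < m, so l < m. From m ≤ x, l < x. f ≤ l, so f < x.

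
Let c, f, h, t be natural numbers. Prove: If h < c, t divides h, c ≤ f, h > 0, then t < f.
Since t divides h and h > 0, t ≤ h. h < c and c ≤ f, hence h < f. Since t ≤ h, t < f.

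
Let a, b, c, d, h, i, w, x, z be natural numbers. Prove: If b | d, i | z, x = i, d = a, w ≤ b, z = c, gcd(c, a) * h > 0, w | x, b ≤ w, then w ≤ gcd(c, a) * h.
From x = i and w | x, w | i. Since z = c and i | z, i | c. Since w | i, w | c. Since b ≤ w and w ≤ b, b = w. Since b | d, w | d. Since d = a, w | a. Since w | c, w | gcd(c, a). Then w | gcd(c, a) * h. From gcd(c, a) * h > 0, w ≤ gcd(c, a) * h.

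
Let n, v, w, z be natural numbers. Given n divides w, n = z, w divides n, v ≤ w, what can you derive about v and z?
v ≤ z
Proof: From w divides n and n divides w, w = n. n = z, so w = z. Since v ≤ w, v ≤ z.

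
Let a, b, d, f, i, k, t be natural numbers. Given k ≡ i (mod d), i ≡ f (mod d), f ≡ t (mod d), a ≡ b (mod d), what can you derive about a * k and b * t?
a * k ≡ b * t (mod d)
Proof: Since k ≡ i (mod d) and i ≡ f (mod d), k ≡ f (mod d). f ≡ t (mod d), so k ≡ t (mod d). Using a ≡ b (mod d) and multiplying congruences, a * k ≡ b * t (mod d).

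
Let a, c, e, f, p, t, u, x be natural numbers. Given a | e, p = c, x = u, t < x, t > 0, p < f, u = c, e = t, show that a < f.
x = u and u = c, therefore x = c. From e = t and a | e, a | t. t > 0, so a ≤ t. Since t < x, a < x. x = c, so a < c. Since p = c and p < f, c < f. Since a < c, a < f.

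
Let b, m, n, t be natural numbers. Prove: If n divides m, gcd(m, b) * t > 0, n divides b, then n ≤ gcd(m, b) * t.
Because n divides m and n divides b, n divides gcd(m, b). Then n divides gcd(m, b) * t. Since gcd(m, b) * t > 0, n ≤ gcd(m, b) * t.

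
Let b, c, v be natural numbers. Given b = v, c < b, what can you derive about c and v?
c < v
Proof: b = v and c < b. By substitution, c < v.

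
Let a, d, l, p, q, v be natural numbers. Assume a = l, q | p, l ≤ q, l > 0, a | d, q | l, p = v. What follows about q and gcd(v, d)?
q | gcd(v, d)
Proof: Because p = v and q | p, q | v. q | l and l > 0, thus q ≤ l. l ≤ q, so l = q. From a = l and a | d, l | d. l = q, so q | d. Since q | v, q | gcd(v, d).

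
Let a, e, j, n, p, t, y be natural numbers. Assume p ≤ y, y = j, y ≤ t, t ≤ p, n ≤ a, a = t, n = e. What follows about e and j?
e ≤ j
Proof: Because t ≤ p and p ≤ y, t ≤ y. y ≤ t, so t = y. Since a = t, a = y. Because n ≤ a, n ≤ y. Since n = e, e ≤ y. Since y = j, e ≤ j.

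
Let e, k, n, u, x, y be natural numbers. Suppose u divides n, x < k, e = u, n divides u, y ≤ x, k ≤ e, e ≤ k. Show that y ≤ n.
u divides n and n divides u, thus u = n. e = u, so e = n. k ≤ e and e ≤ k, therefore k = e. Because y ≤ x and x < k, y < k. Because k = e, y < e. Since e = n, y < n. Then y ≤ n.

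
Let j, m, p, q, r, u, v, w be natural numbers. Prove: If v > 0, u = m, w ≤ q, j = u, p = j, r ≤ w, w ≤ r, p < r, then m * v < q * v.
Because j = u and u = m, j = m. r ≤ w and w ≤ r, so r = w. p = j and p < r, hence j < r. Since r = w, j < w. From w ≤ q, j < q. j = m, so m < q. Combined with v > 0, by multiplying by a positive, m * v < q * v.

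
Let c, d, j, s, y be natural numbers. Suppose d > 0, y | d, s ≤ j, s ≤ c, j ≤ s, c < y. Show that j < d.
s ≤ j and j ≤ s, hence s = j. y | d and d > 0, so y ≤ d. Because c < y, c < d. s ≤ c, so s < d. s = j, so j < d.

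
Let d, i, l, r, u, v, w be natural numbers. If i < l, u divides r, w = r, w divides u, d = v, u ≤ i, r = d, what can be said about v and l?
v < l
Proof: w = r and w divides u, hence r divides u. Since u divides r, u = r. Since r = d, u = d. Since d = v, u = v. From u ≤ i and i < l, u < l. Since u = v, v < l.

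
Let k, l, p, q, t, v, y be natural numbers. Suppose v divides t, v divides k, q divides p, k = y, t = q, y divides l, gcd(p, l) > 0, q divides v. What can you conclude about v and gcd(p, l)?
v ≤ gcd(p, l)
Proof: Because t = q and v divides t, v divides q. Since q divides v, q = v. Since q divides p, v divides p. k = y and v divides k, therefore v divides y. Since y divides l, v divides l. v divides p, so v divides gcd(p, l). gcd(p, l) > 0, so v ≤ gcd(p, l).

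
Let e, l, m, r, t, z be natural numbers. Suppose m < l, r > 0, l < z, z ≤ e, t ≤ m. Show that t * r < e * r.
t ≤ m and m < l, hence t < l. l < z, so t < z. Since z ≤ e, t < e. From r > 0, by multiplying by a positive, t * r < e * r.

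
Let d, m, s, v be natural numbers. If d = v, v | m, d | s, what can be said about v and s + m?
v | s + m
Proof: d = v and d | s, therefore v | s. v | m, so v | s + m.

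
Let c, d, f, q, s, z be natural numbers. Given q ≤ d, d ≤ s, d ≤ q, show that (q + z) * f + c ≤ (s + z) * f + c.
Since d ≤ q and q ≤ d, d = q. d ≤ s, so q ≤ s. Then q + z ≤ s + z. By multiplying by a non-negative, (q + z) * f ≤ (s + z) * f. Then (q + z) * f + c ≤ (s + z) * f + c.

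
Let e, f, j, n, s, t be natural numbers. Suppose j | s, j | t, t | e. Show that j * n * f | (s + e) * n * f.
Since j | t and t | e, j | e. From j | s, j | s + e. Then j * n | (s + e) * n. Then j * n * f | (s + e) * n * f.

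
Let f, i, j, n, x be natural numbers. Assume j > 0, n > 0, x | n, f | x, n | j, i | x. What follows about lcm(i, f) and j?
lcm(i, f) ≤ j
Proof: i | x and f | x, hence lcm(i, f) | x. x | n, so lcm(i, f) | n. Because n > 0, lcm(i, f) ≤ n. n | j and j > 0, hence n ≤ j. Because lcm(i, f) ≤ n, lcm(i, f) ≤ j.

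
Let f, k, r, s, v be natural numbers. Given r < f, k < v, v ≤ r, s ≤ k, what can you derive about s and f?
s < f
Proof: Because s ≤ k and k < v, s < v. Since v ≤ r and r < f, v < f. Because s < v, s < f.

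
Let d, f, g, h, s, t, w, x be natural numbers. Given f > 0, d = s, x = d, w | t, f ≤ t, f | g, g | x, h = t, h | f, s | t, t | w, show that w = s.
w | t and t | w, so w = t. h = t and h | f, hence t | f. From f > 0, t ≤ f. Since f ≤ t, f = t. x = d and d = s, hence x = s. f | g and g | x, so f | x. x = s, so f | s. f = t, so t | s. Since s | t, t = s. w = t, so w = s.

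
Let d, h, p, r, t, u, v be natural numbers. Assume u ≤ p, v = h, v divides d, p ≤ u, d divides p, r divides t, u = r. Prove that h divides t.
p ≤ u and u ≤ p, therefore p = u. u = r, so p = r. Because v divides d and d divides p, v divides p. Since p = r, v divides r. r divides t, so v divides t. Since v = h, h divides t.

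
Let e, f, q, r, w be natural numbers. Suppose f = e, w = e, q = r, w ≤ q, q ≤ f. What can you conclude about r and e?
r = e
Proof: w = e and w ≤ q, so e ≤ q. Since f = e and q ≤ f, q ≤ e. Since e ≤ q, e = q. Since q = r, e = r. Then r = e.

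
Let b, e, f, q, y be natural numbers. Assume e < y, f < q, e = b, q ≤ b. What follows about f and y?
f < y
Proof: e = b and e < y, therefore b < y. Since q ≤ b, q < y. f < q, so f < y.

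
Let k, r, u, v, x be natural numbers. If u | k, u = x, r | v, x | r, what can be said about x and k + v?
x | k + v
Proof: Because u = x and u | k, x | k. x | r and r | v, thus x | v. Since x | k, x | k + v.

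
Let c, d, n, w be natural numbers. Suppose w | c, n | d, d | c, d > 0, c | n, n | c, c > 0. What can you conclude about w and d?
w | d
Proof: n | c and c | n, hence n = c. n | d and d > 0, hence n ≤ d. n = c, so c ≤ d. d | c and c > 0, thus d ≤ c. Since c ≤ d, c = d. Because w | c, w | d.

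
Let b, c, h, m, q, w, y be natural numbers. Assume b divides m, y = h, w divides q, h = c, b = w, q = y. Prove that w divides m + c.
b = w and b divides m, hence w divides m. Because q = y and w divides q, w divides y. Since y = h, w divides h. Since h = c, w divides c. Since w divides m, w divides m + c.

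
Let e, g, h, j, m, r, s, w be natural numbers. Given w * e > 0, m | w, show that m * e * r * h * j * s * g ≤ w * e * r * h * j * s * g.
From m | w, m * e | w * e. Since w * e > 0, m * e ≤ w * e. Then m * e * r ≤ w * e * r. Then m * e * r * h ≤ w * e * r * h. Then m * e * r * h * j ≤ w * e * r * h * j. Then m * e * r * h * j * s ≤ w * e * r * h * j * s. Then m * e * r * h * j * s * g ≤ w * e * r * h * j * s * g.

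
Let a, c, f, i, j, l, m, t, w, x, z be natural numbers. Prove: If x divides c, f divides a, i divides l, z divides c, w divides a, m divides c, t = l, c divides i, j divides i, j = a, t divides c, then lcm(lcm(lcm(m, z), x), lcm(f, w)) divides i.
t = l and t divides c, therefore l divides c. Since i divides l, i divides c. Since c divides i, c = i. m divides c and z divides c, hence lcm(m, z) divides c. x divides c, so lcm(lcm(m, z), x) divides c. c = i, so lcm(lcm(m, z), x) divides i. f divides a and w divides a, so lcm(f, w) divides a. From j = a and j divides i, a divides i. Since lcm(f, w) divides a, lcm(f, w) divides i. Since lcm(lcm(m, z), x) divides i, lcm(lcm(lcm(m, z), x), lcm(f, w)) divides i.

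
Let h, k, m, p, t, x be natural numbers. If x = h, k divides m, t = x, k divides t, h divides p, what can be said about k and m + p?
k divides m + p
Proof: Since t = x and k divides t, k divides x. x = h, so k divides h. Since h divides p, k divides p. Since k divides m, k divides m + p.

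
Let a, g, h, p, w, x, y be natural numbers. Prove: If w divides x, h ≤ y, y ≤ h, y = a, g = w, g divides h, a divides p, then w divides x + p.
h ≤ y and y ≤ h, hence h = y. Since y = a, h = a. g = w and g divides h, hence w divides h. h = a, so w divides a. a divides p, so w divides p. w divides x, so w divides x + p.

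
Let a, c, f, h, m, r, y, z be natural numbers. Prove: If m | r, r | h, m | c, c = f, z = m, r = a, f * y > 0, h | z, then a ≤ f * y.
z = m and h | z, hence h | m. Since r | h, r | m. From m | r, m = r. c = f and m | c, hence m | f. m = r, so r | f. Since r = a, a | f. Then a | f * y. Because f * y > 0, a ≤ f * y.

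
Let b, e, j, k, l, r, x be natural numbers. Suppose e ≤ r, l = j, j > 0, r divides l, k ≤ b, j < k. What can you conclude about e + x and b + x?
e + x < b + x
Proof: Since l = j and r divides l, r divides j. Since j > 0, r ≤ j. Because j < k and k ≤ b, j < b. Since r ≤ j, r < b. e ≤ r, so e < b. Then e + x < b + x.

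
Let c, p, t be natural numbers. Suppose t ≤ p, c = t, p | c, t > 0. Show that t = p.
From c = t and p | c, p | t. t > 0, so p ≤ t. Since t ≤ p, t = p.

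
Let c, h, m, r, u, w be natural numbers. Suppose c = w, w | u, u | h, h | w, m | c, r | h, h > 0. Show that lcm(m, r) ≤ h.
w | u and u | h, thus w | h. Since h | w, w = h. Since c = w, c = h. Since m | c, m | h. Because r | h, lcm(m, r) | h. Since h > 0, lcm(m, r) ≤ h.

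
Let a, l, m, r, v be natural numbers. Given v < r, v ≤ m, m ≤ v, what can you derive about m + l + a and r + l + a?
m + l + a < r + l + a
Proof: v ≤ m and m ≤ v, so v = m. Since v < r, m < r. Then m + l < r + l. Then m + l + a < r + l + a.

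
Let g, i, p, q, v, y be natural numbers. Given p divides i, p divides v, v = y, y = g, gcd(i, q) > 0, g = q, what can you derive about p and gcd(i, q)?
p ≤ gcd(i, q)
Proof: From v = y and y = g, v = g. From p divides v, p divides g. g = q, so p divides q. p divides i, so p divides gcd(i, q). Since gcd(i, q) > 0, p ≤ gcd(i, q).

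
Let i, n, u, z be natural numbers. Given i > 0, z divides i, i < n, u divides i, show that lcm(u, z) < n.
Since u divides i and z divides i, lcm(u, z) divides i. Since i > 0, lcm(u, z) ≤ i. Since i < n, lcm(u, z) < n.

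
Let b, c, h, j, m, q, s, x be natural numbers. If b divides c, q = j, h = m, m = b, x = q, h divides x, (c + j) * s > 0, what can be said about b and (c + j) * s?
b ≤ (c + j) * s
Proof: h = m and m = b, thus h = b. x = q and h divides x, so h divides q. Because h = b, b divides q. Since q = j, b divides j. Since b divides c, b divides c + j. Then b divides (c + j) * s. Because (c + j) * s > 0, b ≤ (c + j) * s.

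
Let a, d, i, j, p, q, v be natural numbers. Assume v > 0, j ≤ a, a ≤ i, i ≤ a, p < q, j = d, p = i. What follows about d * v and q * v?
d * v < q * v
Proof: Since j = d and j ≤ a, d ≤ a. i ≤ a and a ≤ i, therefore i = a. Since p = i, p = a. p < q, so a < q. d ≤ a, so d < q. Since v > 0, d * v < q * v.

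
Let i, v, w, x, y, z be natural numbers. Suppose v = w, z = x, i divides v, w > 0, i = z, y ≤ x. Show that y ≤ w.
i = z and z = x, so i = x. Since v = w and i divides v, i divides w. Since w > 0, i ≤ w. i = x, so x ≤ w. Since y ≤ x, y ≤ w.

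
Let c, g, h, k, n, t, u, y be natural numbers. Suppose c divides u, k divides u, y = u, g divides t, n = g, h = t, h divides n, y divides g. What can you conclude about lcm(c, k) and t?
lcm(c, k) divides t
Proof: c divides u and k divides u, therefore lcm(c, k) divides u. h = t and h divides n, so t divides n. Since n = g, t divides g. Because g divides t, g = t. Since y divides g, y divides t. y = u, so u divides t. From lcm(c, k) divides u, lcm(c, k) divides t.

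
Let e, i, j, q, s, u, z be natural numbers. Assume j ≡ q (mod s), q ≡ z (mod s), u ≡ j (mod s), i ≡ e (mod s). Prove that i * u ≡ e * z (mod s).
From u ≡ j (mod s) and j ≡ q (mod s), u ≡ q (mod s). Since q ≡ z (mod s), u ≡ z (mod s). Since i ≡ e (mod s), by multiplying congruences, i * u ≡ e * z (mod s).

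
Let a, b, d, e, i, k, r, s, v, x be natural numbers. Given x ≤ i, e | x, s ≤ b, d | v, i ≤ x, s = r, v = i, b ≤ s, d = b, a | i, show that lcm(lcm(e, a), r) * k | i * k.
Since x ≤ i and i ≤ x, x = i. Since e | x, e | i. Since a | i, lcm(e, a) | i. b ≤ s and s ≤ b, hence b = s. From d = b, d = s. v = i and d | v, so d | i. Since d = s, s | i. s = r, so r | i. lcm(e, a) | i, so lcm(lcm(e, a), r) | i. Then lcm(lcm(e, a), r) * k | i * k.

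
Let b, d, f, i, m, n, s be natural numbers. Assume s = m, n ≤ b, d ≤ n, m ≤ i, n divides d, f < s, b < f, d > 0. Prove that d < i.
Because n divides d and d > 0, n ≤ d. Since d ≤ n, n = d. n ≤ b and b < f, so n < f. s = m and f < s, so f < m. Since n < f, n < m. Since m ≤ i, n < i. From n = d, d < i.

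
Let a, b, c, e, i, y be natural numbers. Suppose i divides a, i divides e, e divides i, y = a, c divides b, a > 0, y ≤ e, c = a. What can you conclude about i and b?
i divides b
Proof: e divides i and i divides e, hence e = i. y = a and y ≤ e, therefore a ≤ e. Since e = i, a ≤ i. i divides a and a > 0, thus i ≤ a. a ≤ i, so a = i. c = a, so c = i. Since c divides b, i divides b.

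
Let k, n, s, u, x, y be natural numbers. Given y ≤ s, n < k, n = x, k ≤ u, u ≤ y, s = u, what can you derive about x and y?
x < y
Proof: s = u and y ≤ s, hence y ≤ u. Since u ≤ y, u = y. n = x and n < k, so x < k. k ≤ u, so x < u. Because u = y, x < y.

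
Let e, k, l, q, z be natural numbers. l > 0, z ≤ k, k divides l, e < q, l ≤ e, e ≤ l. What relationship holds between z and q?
z < q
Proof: Because l ≤ e and e ≤ l, l = e. k divides l and l > 0, so k ≤ l. z ≤ k, so z ≤ l. l = e, so z ≤ e. e < q, so z < q.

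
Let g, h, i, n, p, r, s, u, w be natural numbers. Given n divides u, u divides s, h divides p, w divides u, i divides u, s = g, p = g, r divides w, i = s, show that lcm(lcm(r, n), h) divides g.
i = s and i divides u, so s divides u. Since u divides s, u = s. Since s = g, u = g. Since r divides w and w divides u, r divides u. Since n divides u, lcm(r, n) divides u. u = g, so lcm(r, n) divides g. p = g and h divides p, so h divides g. Because lcm(r, n) divides g, lcm(lcm(r, n), h) divides g.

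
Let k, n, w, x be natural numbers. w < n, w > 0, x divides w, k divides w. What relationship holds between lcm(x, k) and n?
lcm(x, k) < n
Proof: x divides w and k divides w, hence lcm(x, k) divides w. w > 0, so lcm(x, k) ≤ w. w < n, so lcm(x, k) < n.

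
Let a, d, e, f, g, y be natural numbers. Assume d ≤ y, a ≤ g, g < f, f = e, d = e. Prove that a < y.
f = e and g < f, therefore g < e. d = e and d ≤ y, thus e ≤ y. Since g < e, g < y. Since a ≤ g, a < y.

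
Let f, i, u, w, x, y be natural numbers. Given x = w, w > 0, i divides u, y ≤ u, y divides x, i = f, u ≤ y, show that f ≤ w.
u ≤ y and y ≤ u, hence u = y. i divides u, so i divides y. Since y divides x, i divides x. x = w, so i divides w. From w > 0, i ≤ w. Since i = f, f ≤ w.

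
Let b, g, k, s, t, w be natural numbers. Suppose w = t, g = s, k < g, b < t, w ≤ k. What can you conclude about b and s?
b < s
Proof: w = t and w ≤ k, therefore t ≤ k. Since k < g, t < g. Since b < t, b < g. Since g = s, b < s.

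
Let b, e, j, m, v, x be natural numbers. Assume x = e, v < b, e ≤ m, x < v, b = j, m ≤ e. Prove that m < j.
e ≤ m and m ≤ e, so e = m. x = e, so x = m. b = j and v < b, hence v < j. x < v, so x < j. Since x = m, m < j.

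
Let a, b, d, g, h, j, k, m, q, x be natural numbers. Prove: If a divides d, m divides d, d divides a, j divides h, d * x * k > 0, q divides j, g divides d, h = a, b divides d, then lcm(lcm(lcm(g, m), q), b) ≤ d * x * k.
g divides d and m divides d, therefore lcm(g, m) divides d. a divides d and d divides a, thus a = d. Since h = a, h = d. q divides j and j divides h, therefore q divides h. Because h = d, q divides d. lcm(g, m) divides d, so lcm(lcm(g, m), q) divides d. b divides d, so lcm(lcm(lcm(g, m), q), b) divides d. Then lcm(lcm(lcm(g, m), q), b) divides d * x. Then lcm(lcm(lcm(g, m), q), b) divides d * x * k. d * x * k > 0, so lcm(lcm(lcm(g, m), q), b) ≤ d * x * k.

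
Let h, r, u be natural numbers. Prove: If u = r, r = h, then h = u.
Because u = r and r = h, u = h. Then h = u.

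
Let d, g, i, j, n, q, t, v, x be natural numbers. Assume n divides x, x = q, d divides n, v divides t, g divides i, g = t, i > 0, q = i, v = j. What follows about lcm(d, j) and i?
lcm(d, j) ≤ i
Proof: d divides n and n divides x, so d divides x. x = q, so d divides q. q = i, so d divides i. Because g = t and g divides i, t divides i. Since v divides t, v divides i. v = j, so j divides i. d divides i, so lcm(d, j) divides i. From i > 0, lcm(d, j) ≤ i.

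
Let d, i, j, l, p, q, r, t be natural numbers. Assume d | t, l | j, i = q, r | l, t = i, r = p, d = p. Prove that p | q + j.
t = i and d | t, therefore d | i. i = q, so d | q. d = p, so p | q. Since r = p and r | l, p | l. Since l | j, p | j. From p | q, p | q + j.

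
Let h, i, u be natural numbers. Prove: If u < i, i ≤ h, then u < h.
Since u < i and i ≤ h, by transitivity, u < h.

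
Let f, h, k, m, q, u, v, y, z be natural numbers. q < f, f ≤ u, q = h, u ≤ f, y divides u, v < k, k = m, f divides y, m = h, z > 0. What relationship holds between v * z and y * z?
v * z < y * z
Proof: From k = m and m = h, k = h. Since v < k, v < h. u ≤ f and f ≤ u, therefore u = f. y divides u, so y divides f. f divides y, so f = y. q = h and q < f, hence h < f. Because f = y, h < y. Since v < h, v < y. From z > 0, by multiplying by a positive, v * z < y * z.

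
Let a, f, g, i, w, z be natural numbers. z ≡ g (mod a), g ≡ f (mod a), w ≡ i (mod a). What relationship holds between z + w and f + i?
z + w ≡ f + i (mod a)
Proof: Since z ≡ g (mod a) and g ≡ f (mod a), z ≡ f (mod a). Since w ≡ i (mod a), by adding congruences, z + w ≡ f + i (mod a).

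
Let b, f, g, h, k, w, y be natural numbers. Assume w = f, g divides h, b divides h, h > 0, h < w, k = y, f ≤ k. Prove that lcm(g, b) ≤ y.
g divides h and b divides h, thus lcm(g, b) divides h. h > 0, so lcm(g, b) ≤ h. Since h < w, lcm(g, b) < w. w = f, so lcm(g, b) < f. k = y and f ≤ k, thus f ≤ y. Since lcm(g, b) < f, lcm(g, b) < y. Then lcm(g, b) ≤ y.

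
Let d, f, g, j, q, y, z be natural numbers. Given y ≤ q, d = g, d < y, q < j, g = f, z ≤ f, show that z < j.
d = g and g = f, hence d = f. Because d < y and y ≤ q, d < q. Since q < j, d < j. Because d = f, f < j. z ≤ f, so z < j.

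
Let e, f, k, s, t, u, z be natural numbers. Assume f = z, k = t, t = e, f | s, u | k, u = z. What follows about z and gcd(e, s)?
z | gcd(e, s)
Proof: From k = t and t = e, k = e. u = z and u | k, hence z | k. From k = e, z | e. f = z and f | s, therefore z | s. Since z | e, z | gcd(e, s).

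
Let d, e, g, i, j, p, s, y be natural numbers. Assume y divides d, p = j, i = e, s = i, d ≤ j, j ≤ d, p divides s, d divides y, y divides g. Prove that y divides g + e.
d divides y and y divides d, so d = y. Since j ≤ d and d ≤ j, j = d. p = j and p divides s, thus j divides s. s = i, so j divides i. i = e, so j divides e. From j = d, d divides e. Since d = y, y divides e. y divides g, so y divides g + e.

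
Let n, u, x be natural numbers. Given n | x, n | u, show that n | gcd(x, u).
n | x and n | u. Because common divisors divide the gcd, n | gcd(x, u).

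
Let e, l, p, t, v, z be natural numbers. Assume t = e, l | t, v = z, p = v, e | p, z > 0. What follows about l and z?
l ≤ z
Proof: From t = e and l | t, l | e. Because p = v and e | p, e | v. Since v = z, e | z. Since l | e, l | z. Because z > 0, l ≤ z.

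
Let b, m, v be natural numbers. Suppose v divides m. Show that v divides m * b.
v divides m. By divisibility extends to multiples, v divides m * b.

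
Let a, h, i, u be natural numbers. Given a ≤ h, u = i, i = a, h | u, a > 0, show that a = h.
u = i and i = a, so u = a. Because h | u, h | a. a > 0, so h ≤ a. Because a ≤ h, a = h.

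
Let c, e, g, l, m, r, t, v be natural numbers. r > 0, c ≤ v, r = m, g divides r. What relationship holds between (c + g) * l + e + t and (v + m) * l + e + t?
(c + g) * l + e + t ≤ (v + m) * l + e + t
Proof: g divides r and r > 0, so g ≤ r. r = m, so g ≤ m. Since c ≤ v, c + g ≤ v + m. By multiplying by a non-negative, (c + g) * l ≤ (v + m) * l. Then (c + g) * l + e ≤ (v + m) * l + e. Then (c + g) * l + e + t ≤ (v + m) * l + e + t.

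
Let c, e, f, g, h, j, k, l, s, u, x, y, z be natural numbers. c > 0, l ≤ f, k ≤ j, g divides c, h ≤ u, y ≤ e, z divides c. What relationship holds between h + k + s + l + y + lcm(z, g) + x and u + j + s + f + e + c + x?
h + k + s + l + y + lcm(z, g) + x ≤ u + j + s + f + e + c + x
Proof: k ≤ j, thus k + s ≤ j + s. Since h ≤ u, h + k + s ≤ u + j + s. Since l ≤ f, h + k + s + l ≤ u + j + s + f. y ≤ e, so h + k + s + l + y ≤ u + j + s + f + e. Because z divides c and g divides c, lcm(z, g) divides c. Since c > 0, lcm(z, g) ≤ c. Then lcm(z, g) + x ≤ c + x. Since h + k + s + l + y ≤ u + j + s + f + e, h + k + s + l + y + lcm(z, g) + x ≤ u + j + s + f + e + c + x.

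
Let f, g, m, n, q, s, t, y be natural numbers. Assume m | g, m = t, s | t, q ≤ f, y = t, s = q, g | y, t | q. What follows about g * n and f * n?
g * n ≤ f * n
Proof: s = q and s | t, hence q | t. t | q, so q = t. m = t and m | g, so t | g. y = t and g | y, thus g | t. Since t | g, t = g. Since q = t, q = g. Since q ≤ f, g ≤ f. Then g * n ≤ f * n.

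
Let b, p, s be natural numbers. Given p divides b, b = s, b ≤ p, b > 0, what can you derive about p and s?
p = s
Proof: Since p divides b and b > 0, p ≤ b. Since b ≤ p, p = b. Since b = s, p = s.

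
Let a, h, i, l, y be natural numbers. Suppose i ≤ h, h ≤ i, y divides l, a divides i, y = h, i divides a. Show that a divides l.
h ≤ i and i ≤ h, so h = i. y = h, so y = i. From i divides a and a divides i, i = a. y = i, so y = a. Since y divides l, a divides l.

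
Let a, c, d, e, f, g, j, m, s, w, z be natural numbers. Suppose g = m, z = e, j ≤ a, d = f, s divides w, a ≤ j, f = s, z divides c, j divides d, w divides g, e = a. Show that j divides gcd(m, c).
Since d = f and j divides d, j divides f. Since f = s, j divides s. Since s divides w and w divides g, s divides g. From g = m, s divides m. j divides s, so j divides m. Because z = e and e = a, z = a. Since a ≤ j and j ≤ a, a = j. z = a, so z = j. Since z divides c, j divides c. From j divides m, j divides gcd(m, c).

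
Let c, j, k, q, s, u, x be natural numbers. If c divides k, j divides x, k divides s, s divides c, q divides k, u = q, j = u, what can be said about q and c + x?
q divides c + x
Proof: Since k divides s and s divides c, k divides c. Since c divides k, k = c. q divides k, so q divides c. j = u and u = q, hence j = q. Because j divides x, q divides x. Since q divides c, q divides c + x.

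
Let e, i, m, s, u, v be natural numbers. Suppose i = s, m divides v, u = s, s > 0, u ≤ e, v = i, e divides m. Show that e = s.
Since v = i and m divides v, m divides i. Because i = s, m divides s. e divides m, so e divides s. s > 0, so e ≤ s. Because u = s and u ≤ e, s ≤ e. Since e ≤ s, e = s.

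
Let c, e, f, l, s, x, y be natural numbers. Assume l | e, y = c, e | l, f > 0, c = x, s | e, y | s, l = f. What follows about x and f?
x ≤ f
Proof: Since y = c and c = x, y = x. From e | l and l | e, e = l. Since y | s and s | e, y | e. Since e = l, y | l. Since l = f, y | f. Since y = x, x | f. From f > 0, x ≤ f.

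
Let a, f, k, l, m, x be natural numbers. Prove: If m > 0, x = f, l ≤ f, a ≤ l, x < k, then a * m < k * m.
a ≤ l and l ≤ f, thus a ≤ f. Because x = f and x < k, f < k. Since a ≤ f, a < k. m > 0, so a * m < k * m.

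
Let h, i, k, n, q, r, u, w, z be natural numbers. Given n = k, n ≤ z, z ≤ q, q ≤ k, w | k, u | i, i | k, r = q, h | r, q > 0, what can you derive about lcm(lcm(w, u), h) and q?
lcm(lcm(w, u), h) ≤ q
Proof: n ≤ z and z ≤ q, hence n ≤ q. Since n = k, k ≤ q. Since q ≤ k, k = q. Because u | i and i | k, u | k. w | k, so lcm(w, u) | k. k = q, so lcm(w, u) | q. Since r = q and h | r, h | q. lcm(w, u) | q, so lcm(lcm(w, u), h) | q. q > 0, so lcm(lcm(w, u), h) ≤ q.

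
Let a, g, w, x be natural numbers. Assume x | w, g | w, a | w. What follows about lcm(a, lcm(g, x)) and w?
lcm(a, lcm(g, x)) | w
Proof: g | w and x | w, hence lcm(g, x) | w. a | w, so lcm(a, lcm(g, x)) | w.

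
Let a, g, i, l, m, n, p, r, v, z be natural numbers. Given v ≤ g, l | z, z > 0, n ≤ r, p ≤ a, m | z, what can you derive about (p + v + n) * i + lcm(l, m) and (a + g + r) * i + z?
(p + v + n) * i + lcm(l, m) ≤ (a + g + r) * i + z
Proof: From p ≤ a and v ≤ g, p + v ≤ a + g. Since n ≤ r, p + v + n ≤ a + g + r. Then (p + v + n) * i ≤ (a + g + r) * i. Because l | z and m | z, lcm(l, m) | z. Since z > 0, lcm(l, m) ≤ z. (p + v + n) * i ≤ (a + g + r) * i, so (p + v + n) * i + lcm(l, m) ≤ (a + g + r) * i + z.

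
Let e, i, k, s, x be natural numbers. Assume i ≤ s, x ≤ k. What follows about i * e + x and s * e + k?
i * e + x ≤ s * e + k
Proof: i ≤ s, hence i * e ≤ s * e. Since x ≤ k, i * e + x ≤ s * e + k.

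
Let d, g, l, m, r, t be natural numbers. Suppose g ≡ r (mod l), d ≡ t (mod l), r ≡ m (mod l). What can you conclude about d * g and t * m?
d * g ≡ t * m (mod l)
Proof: g ≡ r (mod l) and r ≡ m (mod l), so g ≡ m (mod l). From d ≡ t (mod l), by multiplying congruences, d * g ≡ t * m (mod l).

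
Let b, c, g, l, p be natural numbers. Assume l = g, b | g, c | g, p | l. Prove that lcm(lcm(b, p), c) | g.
Since l = g and p | l, p | g. Since b | g, lcm(b, p) | g. From c | g, lcm(lcm(b, p), c) | g.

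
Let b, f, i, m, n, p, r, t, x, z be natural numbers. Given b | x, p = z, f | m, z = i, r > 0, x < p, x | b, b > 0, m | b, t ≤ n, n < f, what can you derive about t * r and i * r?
t * r < i * r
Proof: b | x and x | b, hence b = x. f | m and m | b, hence f | b. b > 0, so f ≤ b. Since b = x, f ≤ x. n < f, so n < x. p = z and z = i, so p = i. Since x < p, x < i. Since n < x, n < i. Since t ≤ n, t < i. r > 0, so t * r < i * r.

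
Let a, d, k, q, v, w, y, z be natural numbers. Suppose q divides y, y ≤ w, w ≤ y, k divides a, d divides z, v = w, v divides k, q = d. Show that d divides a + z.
y ≤ w and w ≤ y, hence y = w. q divides y, so q divides w. Since v divides k and k divides a, v divides a. Because v = w, w divides a. Since q divides w, q divides a. Because q = d, d divides a. d divides z, so d divides a + z.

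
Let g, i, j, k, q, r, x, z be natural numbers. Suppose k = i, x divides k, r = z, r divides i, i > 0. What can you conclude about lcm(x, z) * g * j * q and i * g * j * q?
lcm(x, z) * g * j * q ≤ i * g * j * q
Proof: k = i and x divides k, thus x divides i. From r = z and r divides i, z divides i. x divides i, so lcm(x, z) divides i. i > 0, so lcm(x, z) ≤ i. By multiplying by a non-negative, lcm(x, z) * g ≤ i * g. By multiplying by a non-negative, lcm(x, z) * g * j ≤ i * g * j. By multiplying by a non-negative, lcm(x, z) * g * j * q ≤ i * g * j * q.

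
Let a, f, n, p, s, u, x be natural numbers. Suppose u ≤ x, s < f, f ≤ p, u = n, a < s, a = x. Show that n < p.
u = n and u ≤ x, hence n ≤ x. a = x and a < s, so x < s. s < f and f ≤ p, hence s < p. Since x < s, x < p. n ≤ x, so n < p.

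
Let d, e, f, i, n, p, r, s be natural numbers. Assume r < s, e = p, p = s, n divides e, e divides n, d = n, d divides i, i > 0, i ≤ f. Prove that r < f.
e = p and p = s, thus e = s. n divides e and e divides n, so n = e. Since d = n and d divides i, n divides i. n = e, so e divides i. Since i > 0, e ≤ i. From e = s, s ≤ i. r < s, so r < i. Because i ≤ f, r < f.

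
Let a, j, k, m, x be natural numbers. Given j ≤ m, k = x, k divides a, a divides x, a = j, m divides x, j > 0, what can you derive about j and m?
j = m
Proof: k = x and k divides a, so x divides a. a divides x, so x = a. Since a = j, x = j. Since m divides x, m divides j. j > 0, so m ≤ j. j ≤ m, so j = m.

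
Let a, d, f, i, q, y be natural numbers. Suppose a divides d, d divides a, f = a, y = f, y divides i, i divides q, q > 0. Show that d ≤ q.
a divides d and d divides a, so a = d. y = f and y divides i, so f divides i. i divides q, so f divides q. Since f = a, a divides q. q > 0, so a ≤ q. a = d, so d ≤ q.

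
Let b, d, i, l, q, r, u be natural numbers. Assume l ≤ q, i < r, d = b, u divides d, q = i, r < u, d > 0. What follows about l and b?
l < b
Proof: From q = i and l ≤ q, l ≤ i. i < r and r < u, hence i < u. Since l ≤ i, l < u. u divides d and d > 0, therefore u ≤ d. From d = b, u ≤ b. l < u, so l < b.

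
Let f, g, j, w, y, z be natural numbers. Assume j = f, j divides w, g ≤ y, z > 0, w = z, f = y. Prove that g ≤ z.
From j = f and f = y, j = y. Since j divides w, y divides w. w = z, so y divides z. Since z > 0, y ≤ z. g ≤ y, so g ≤ z.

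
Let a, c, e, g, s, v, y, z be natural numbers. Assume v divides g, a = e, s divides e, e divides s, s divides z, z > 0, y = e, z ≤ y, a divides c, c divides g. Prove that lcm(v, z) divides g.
s divides e and e divides s, so s = e. Since s divides z and z > 0, s ≤ z. Because s = e, e ≤ z. y = e and z ≤ y, so z ≤ e. Since e ≤ z, e = z. Since a = e, a = z. a divides c and c divides g, thus a divides g. a = z, so z divides g. Since v divides g, lcm(v, z) divides g.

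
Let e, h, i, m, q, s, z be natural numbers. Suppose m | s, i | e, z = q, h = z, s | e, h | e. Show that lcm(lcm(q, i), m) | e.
Because h = z and h | e, z | e. z = q, so q | e. Since i | e, lcm(q, i) | e. Because m | s and s | e, m | e. lcm(q, i) | e, so lcm(lcm(q, i), m) | e.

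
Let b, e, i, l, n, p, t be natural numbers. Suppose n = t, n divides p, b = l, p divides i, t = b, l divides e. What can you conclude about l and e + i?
l divides e + i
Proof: n = t and t = b, therefore n = b. Since b = l, n = l. n divides p and p divides i, hence n divides i. Since n = l, l divides i. Since l divides e, l divides e + i.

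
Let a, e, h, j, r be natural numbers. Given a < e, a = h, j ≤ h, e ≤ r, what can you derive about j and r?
j < r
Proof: From a = h and a < e, h < e. Since e ≤ r, h < r. Since j ≤ h, j < r.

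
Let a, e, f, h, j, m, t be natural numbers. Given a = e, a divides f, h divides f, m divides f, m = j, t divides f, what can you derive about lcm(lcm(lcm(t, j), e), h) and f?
lcm(lcm(lcm(t, j), e), h) divides f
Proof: Because m = j and m divides f, j divides f. t divides f, so lcm(t, j) divides f. Since a = e and a divides f, e divides f. lcm(t, j) divides f, so lcm(lcm(t, j), e) divides f. Since h divides f, lcm(lcm(lcm(t, j), e), h) divides f.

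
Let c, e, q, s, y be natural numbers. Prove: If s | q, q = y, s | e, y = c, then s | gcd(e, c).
Because q = y and y = c, q = c. s | q, so s | c. s | e, so s | gcd(e, c).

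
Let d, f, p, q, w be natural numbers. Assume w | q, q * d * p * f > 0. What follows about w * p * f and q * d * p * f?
w * p * f ≤ q * d * p * f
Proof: w | q, hence w | q * d. Then w * p | q * d * p. Then w * p * f | q * d * p * f. q * d * p * f > 0, so w * p * f ≤ q * d * p * f.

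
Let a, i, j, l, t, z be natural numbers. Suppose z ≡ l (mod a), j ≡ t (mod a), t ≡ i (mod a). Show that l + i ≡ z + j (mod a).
j ≡ t (mod a) and t ≡ i (mod a), thus j ≡ i (mod a). z ≡ l (mod a), so z + j ≡ l + i (mod a). Then l + i ≡ z + j (mod a).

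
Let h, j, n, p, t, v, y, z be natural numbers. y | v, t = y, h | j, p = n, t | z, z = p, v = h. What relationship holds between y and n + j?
y | n + j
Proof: z = p and p = n, so z = n. From t = y and t | z, y | z. Since z = n, y | n. Because v = h and y | v, y | h. h | j, so y | j. Since y | n, y | n + j.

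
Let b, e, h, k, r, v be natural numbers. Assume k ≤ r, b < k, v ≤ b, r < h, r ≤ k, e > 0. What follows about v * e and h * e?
v * e < h * e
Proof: v ≤ b and b < k, hence v < k. Since r ≤ k and k ≤ r, r = k. r < h, so k < h. Since v < k, v < h. Combining with e > 0, by multiplying by a positive, v * e < h * e.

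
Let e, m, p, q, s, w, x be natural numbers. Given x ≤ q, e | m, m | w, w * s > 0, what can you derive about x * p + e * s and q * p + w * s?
x * p + e * s ≤ q * p + w * s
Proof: x ≤ q, so x * p ≤ q * p. Because e | m and m | w, e | w. Then e * s | w * s. From w * s > 0, e * s ≤ w * s. Since x * p ≤ q * p, x * p + e * s ≤ q * p + w * s.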